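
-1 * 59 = -59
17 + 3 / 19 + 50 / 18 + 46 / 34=61886 / 2907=21.29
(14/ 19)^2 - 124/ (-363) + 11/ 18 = 1175963/ 786258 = 1.50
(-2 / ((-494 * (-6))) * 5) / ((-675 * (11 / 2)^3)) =0.00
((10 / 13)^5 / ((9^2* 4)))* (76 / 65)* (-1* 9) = -380000 / 43441281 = -0.01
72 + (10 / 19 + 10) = 1568 / 19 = 82.53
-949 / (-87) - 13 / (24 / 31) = -1365 / 232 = -5.88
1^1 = 1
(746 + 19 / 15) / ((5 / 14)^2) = 2196964 / 375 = 5858.57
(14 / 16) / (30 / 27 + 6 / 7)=441 / 992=0.44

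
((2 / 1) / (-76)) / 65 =-1 / 2470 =-0.00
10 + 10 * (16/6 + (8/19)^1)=2330/57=40.88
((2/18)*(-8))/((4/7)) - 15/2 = -9.06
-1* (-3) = 3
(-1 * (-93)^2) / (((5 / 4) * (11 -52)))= 34596 / 205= 168.76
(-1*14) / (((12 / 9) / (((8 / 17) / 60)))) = -7 / 85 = -0.08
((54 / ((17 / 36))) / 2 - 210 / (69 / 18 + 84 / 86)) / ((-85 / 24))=-402624 / 105485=-3.82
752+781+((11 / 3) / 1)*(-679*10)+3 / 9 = -23363.33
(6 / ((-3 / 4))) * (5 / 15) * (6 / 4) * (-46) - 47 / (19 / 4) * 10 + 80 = 3136 / 19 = 165.05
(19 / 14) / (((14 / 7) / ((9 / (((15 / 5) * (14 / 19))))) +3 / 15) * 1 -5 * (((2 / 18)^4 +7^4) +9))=-11842605 / 105143841404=-0.00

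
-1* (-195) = 195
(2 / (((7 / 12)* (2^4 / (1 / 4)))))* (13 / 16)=0.04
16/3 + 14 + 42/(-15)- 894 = -13162/15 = -877.47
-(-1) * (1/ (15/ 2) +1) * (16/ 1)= 18.13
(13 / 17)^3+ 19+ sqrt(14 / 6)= sqrt(21) / 3+ 95544 / 4913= 20.97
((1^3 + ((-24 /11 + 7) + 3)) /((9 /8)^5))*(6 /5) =6356992 /1082565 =5.87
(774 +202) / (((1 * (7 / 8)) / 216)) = 1686528 / 7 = 240932.57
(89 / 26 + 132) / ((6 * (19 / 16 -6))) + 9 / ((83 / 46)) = 10610 / 35607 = 0.30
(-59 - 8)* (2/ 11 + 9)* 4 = -27068/ 11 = -2460.73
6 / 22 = 3 / 11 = 0.27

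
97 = 97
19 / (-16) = -19 / 16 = -1.19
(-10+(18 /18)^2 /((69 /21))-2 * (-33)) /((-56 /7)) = -1295 /184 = -7.04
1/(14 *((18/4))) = 1/63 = 0.02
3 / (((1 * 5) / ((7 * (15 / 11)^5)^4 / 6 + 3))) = 798406250392032962105556243 / 6727499949325600092010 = 118678.00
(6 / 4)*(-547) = -1641 / 2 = -820.50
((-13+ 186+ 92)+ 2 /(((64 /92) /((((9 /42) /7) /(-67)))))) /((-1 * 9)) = -13919851 /472752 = -29.44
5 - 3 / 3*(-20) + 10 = 35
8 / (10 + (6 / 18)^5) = 1944 / 2431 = 0.80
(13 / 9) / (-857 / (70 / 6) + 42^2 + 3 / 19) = 8645 / 10118844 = 0.00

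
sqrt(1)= 1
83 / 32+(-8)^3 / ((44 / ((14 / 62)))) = -0.03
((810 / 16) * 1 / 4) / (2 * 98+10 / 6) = 1215 / 18976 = 0.06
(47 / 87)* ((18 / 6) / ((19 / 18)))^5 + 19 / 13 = 101.64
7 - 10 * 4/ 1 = -33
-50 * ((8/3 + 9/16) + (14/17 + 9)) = -266275/408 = -652.63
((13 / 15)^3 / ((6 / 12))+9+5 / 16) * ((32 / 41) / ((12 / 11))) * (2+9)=69354659 / 830250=83.53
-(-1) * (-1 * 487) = -487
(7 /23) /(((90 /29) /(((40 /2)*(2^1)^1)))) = 812 /207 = 3.92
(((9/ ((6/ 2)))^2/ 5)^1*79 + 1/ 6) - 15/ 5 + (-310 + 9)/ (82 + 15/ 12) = 452051/ 3330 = 135.75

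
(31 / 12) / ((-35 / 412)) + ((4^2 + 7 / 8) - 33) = -46.53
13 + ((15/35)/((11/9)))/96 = 13.00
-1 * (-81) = 81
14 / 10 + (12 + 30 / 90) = 206 / 15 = 13.73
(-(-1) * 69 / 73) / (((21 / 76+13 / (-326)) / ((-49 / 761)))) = -41883828 / 162714737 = -0.26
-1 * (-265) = 265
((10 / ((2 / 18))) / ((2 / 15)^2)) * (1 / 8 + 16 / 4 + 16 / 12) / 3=147375 / 16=9210.94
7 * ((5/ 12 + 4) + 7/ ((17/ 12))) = 13363/ 204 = 65.50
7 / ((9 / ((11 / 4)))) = 77 / 36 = 2.14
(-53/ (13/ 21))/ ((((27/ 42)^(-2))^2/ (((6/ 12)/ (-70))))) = 1043199/ 9988160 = 0.10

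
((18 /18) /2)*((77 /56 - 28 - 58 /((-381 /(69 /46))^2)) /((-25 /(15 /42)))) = 0.19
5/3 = 1.67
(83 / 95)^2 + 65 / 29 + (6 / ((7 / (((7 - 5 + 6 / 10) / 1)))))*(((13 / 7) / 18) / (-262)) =30278794379 / 10080076650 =3.00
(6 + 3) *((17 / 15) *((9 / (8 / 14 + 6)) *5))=3213 / 46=69.85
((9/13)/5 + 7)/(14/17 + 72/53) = 209032/63895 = 3.27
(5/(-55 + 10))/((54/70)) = -35/243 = -0.14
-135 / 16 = -8.44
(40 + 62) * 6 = 612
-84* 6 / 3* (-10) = 1680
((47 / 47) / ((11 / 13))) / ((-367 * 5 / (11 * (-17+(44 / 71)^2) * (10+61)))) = 1088893 / 130285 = 8.36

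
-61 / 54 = -1.13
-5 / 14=-0.36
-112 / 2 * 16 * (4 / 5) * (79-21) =-207872 / 5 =-41574.40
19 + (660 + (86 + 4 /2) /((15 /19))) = 11857 /15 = 790.47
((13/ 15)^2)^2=28561/ 50625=0.56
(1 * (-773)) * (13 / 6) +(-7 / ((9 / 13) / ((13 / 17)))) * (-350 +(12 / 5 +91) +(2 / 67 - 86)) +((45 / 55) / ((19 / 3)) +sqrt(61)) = sqrt(61) +20868776219 / 21424590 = 981.87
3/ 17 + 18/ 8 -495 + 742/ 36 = -288841/ 612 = -471.96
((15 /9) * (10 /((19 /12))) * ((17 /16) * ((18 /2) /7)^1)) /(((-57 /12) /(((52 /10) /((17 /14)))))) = -4680 /361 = -12.96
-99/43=-2.30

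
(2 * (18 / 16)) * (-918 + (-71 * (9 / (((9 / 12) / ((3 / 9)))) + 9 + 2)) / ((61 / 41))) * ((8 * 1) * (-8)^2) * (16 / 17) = -1836988416 / 1037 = -1771444.95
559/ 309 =1.81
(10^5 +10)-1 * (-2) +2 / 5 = 500062 / 5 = 100012.40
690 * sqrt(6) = 1690.15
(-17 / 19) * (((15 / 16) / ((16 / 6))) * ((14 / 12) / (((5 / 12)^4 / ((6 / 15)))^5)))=-171081539662968577327104 / 1132488250732421875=-151066.94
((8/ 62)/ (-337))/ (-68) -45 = -45.00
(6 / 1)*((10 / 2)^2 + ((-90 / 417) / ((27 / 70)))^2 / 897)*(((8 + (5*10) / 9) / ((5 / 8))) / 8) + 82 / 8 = 7023336550691 / 16845670764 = 416.92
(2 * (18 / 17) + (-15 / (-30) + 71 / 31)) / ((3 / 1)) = 5173 / 3162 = 1.64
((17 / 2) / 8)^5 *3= 4259571 / 1048576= 4.06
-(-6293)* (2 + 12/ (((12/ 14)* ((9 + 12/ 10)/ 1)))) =1082396/ 51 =21223.45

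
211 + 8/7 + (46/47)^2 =3295177/15463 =213.10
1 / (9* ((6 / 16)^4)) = 4096 / 729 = 5.62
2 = 2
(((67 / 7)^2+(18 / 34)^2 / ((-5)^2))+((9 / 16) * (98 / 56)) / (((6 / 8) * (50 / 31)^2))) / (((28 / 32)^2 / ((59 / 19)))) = 3078913438919 / 8239931875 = 373.66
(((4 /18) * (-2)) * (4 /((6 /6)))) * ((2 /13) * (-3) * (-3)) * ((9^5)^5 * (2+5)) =-160809149242974979884535776 /13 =-12369934557151921529579680.00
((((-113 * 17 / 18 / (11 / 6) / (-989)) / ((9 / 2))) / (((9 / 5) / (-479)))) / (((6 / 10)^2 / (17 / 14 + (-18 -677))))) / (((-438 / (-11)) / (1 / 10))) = 223437609175 / 13263166476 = 16.85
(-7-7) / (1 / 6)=-84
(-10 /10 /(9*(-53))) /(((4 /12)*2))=1 /318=0.00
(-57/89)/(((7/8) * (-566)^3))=57/14120411501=0.00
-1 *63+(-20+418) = 335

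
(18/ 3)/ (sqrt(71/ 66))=6 * sqrt(4686)/ 71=5.78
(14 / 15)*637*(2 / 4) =4459 / 15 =297.27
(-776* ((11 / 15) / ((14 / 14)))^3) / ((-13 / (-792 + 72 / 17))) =-512296576 / 27625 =-18544.67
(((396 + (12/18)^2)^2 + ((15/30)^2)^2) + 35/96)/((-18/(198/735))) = -896238365/381024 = -2352.18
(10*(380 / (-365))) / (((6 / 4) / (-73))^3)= 32400320 / 27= 1200011.85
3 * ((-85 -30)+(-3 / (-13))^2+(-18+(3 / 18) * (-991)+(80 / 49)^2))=-719301487 / 811538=-886.34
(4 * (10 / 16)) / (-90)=-0.03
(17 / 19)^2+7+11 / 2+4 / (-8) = 4621 / 361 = 12.80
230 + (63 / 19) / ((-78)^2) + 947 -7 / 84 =22674487 / 19266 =1176.92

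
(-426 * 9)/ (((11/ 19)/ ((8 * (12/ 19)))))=-368064/ 11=-33460.36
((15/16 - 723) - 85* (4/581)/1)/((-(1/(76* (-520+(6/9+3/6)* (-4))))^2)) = 6008131043768788/5229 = 1149001920781.94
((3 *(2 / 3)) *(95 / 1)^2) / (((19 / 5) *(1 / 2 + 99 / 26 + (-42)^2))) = 2.69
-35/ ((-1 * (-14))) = -5/ 2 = -2.50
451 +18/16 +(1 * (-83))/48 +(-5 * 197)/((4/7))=-1273.35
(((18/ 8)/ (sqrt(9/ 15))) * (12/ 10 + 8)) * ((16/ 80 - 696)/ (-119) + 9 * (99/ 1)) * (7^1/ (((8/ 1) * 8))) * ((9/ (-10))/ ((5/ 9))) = -372803067 * sqrt(15)/ 340000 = -4246.65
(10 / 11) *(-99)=-90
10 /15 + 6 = 20 /3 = 6.67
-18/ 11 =-1.64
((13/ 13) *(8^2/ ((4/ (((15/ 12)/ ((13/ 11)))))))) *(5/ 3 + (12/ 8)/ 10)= 1199/ 39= 30.74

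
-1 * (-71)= 71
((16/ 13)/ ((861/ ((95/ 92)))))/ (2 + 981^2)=380/ 247749768357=0.00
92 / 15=6.13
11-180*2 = -349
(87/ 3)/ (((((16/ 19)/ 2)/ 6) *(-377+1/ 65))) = -35815/ 32672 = -1.10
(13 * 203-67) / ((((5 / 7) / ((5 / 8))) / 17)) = 76517 / 2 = 38258.50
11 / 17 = 0.65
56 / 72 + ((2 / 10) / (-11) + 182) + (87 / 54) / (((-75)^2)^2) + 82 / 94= 183.63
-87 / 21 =-29 / 7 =-4.14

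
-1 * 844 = -844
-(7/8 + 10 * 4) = -327/8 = -40.88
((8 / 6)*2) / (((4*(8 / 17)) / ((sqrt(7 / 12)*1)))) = 1.08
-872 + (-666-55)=-1593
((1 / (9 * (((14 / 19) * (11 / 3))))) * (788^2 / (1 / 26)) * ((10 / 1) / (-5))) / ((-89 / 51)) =5214687712 / 6853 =760935.02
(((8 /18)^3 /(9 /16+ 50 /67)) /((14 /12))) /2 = 68608 /2386503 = 0.03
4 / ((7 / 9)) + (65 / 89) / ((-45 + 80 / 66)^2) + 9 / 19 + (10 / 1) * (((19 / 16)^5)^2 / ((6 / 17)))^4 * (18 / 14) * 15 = 2083479505257667009611281454972268714313544185340224189802438792079 / 173387540191581032847189512079683127736847322111541499658240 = 12016316.18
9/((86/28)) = 126/43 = 2.93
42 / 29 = 1.45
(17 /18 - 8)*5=-635 /18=-35.28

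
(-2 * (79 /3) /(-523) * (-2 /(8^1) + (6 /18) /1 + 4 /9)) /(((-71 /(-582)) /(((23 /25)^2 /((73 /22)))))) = 1694457886 /15247738125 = 0.11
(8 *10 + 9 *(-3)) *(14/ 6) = 371/ 3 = 123.67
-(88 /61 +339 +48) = -23695 /61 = -388.44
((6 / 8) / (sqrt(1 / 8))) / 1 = 3* sqrt(2) / 2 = 2.12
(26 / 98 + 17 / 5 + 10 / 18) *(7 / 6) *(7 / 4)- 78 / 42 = 51109 / 7560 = 6.76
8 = 8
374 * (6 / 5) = 2244 / 5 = 448.80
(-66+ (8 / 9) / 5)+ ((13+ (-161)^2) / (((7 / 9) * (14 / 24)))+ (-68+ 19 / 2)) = 251530219 / 4410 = 57036.33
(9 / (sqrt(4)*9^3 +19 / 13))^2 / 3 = 4563 / 359974729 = 0.00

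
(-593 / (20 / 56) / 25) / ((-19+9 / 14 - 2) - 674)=116228 / 1215125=0.10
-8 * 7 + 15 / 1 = -41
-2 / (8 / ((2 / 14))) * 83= -83 / 28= -2.96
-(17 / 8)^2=-289 / 64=-4.52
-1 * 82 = -82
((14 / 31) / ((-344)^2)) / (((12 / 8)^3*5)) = 7 / 30952260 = 0.00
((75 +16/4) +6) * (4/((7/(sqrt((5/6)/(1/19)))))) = 170 * sqrt(570)/21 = 193.27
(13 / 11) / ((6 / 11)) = 13 / 6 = 2.17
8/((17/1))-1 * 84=-1420/17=-83.53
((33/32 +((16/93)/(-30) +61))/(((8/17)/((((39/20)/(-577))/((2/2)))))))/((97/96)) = -611908999/1388031200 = -0.44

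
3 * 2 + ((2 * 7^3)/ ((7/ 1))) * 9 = 888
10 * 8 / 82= 40 / 41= 0.98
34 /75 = 0.45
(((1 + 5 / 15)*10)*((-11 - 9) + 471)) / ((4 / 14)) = 63140 / 3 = 21046.67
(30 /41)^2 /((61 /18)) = 16200 /102541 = 0.16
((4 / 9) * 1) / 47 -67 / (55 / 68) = -1926968 / 23265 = -82.83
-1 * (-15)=15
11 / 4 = 2.75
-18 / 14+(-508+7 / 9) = -32036 / 63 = -508.51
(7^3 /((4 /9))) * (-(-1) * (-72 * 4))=-222264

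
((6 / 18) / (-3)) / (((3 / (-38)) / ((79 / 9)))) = 3002 / 243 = 12.35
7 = 7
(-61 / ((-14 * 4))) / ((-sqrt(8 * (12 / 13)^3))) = -793 * sqrt(78) / 16128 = -0.43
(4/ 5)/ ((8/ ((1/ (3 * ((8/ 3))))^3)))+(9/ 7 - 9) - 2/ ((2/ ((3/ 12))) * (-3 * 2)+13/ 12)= -154794139/ 20177920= -7.67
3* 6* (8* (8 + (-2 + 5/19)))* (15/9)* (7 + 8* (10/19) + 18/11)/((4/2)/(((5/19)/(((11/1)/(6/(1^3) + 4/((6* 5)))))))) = 1416.75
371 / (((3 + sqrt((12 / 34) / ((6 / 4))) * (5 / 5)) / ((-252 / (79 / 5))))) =-23840460 / 11771 + 934920 * sqrt(17) / 11771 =-1697.87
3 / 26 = 0.12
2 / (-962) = -1 / 481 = -0.00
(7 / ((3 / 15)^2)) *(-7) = -1225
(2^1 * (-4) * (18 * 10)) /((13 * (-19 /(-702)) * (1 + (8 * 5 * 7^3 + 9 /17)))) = -660960 /2216027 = -0.30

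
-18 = -18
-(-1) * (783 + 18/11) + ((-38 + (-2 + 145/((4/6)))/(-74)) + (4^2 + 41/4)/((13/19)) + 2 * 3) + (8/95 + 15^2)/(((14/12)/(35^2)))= 23838090988/100529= 237126.51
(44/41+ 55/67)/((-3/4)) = -20812/8241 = -2.53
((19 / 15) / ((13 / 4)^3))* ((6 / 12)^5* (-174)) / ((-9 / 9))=2204 / 10985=0.20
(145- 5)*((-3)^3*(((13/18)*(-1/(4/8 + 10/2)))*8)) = 43680/11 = 3970.91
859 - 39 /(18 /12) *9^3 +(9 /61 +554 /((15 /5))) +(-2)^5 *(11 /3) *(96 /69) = -76071076 /4209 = -18073.43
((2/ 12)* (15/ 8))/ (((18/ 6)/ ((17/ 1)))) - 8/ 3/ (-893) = 76033/ 42864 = 1.77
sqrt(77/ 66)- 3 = -3+sqrt(42)/ 6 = -1.92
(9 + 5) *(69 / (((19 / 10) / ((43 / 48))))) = 455.46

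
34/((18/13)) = 221/9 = 24.56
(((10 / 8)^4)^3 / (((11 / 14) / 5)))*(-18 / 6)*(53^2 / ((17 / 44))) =-72008056640625 / 35651584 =-2019771.59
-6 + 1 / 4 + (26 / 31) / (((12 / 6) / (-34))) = -20.01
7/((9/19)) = 133/9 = 14.78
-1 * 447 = -447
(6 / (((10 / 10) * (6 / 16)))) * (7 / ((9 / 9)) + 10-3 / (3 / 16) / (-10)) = 1488 / 5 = 297.60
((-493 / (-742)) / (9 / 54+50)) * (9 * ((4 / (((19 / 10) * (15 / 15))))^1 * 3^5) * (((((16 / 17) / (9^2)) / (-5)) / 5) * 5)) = -300672 / 2121749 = -0.14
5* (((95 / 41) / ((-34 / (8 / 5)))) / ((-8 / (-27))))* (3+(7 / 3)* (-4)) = 16245 / 1394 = 11.65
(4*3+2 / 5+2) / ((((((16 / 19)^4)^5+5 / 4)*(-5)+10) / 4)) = 43303649423092943838745652352 / 2698355427354483947031052475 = 16.05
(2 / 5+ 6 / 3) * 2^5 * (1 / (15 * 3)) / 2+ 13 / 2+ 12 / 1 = 2903 / 150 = 19.35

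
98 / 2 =49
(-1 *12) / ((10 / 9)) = -54 / 5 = -10.80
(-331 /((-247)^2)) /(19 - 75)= 331 /3416504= 0.00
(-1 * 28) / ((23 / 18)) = -21.91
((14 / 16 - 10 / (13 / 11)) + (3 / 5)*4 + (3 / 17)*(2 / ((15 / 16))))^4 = 3268992155912064481 / 6106734799360000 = 535.31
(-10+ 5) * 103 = -515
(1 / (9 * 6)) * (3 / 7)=1 / 126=0.01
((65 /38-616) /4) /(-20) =23343 /3040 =7.68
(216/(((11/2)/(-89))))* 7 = -269136/11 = -24466.91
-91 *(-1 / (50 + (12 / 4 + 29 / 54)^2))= 265356 / 182281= 1.46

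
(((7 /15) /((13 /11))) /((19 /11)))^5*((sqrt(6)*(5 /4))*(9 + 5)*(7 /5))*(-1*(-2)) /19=21360584468181343*sqrt(6) /13264615404607246875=0.00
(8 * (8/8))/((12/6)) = 4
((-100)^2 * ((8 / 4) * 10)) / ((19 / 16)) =3200000 / 19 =168421.05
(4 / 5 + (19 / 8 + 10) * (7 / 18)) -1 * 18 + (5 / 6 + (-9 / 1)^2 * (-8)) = -158293 / 240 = -659.55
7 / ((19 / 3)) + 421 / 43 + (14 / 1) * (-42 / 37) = -151022 / 30229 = -5.00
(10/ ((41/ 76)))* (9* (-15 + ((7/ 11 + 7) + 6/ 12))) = -516420/ 451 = -1145.06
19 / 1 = 19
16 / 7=2.29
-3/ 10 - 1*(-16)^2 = -256.30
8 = 8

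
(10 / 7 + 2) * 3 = 72 / 7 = 10.29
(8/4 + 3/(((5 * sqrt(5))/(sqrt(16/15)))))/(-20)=-1/10 - sqrt(3)/125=-0.11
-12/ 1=-12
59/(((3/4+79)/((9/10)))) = 1062/1595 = 0.67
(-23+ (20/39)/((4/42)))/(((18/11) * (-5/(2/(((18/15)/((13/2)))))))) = 2519/108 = 23.32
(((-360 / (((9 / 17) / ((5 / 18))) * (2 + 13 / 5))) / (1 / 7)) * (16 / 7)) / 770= -13600 / 15939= -0.85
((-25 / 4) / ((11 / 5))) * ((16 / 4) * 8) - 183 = -3013 / 11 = -273.91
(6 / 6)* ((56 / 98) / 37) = 4 / 259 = 0.02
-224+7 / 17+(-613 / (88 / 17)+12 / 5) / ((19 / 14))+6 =-21536651 / 71060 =-303.08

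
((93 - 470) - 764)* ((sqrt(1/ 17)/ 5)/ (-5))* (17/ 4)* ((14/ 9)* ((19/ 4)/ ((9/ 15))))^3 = 13421794085* sqrt(17)/ 629856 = 87860.52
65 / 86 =0.76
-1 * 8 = -8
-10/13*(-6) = 60/13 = 4.62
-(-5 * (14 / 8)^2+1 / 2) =237 / 16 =14.81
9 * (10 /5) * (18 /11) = 324 /11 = 29.45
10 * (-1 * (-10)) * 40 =4000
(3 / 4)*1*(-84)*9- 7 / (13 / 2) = -7385 / 13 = -568.08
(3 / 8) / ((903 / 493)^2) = 243049 / 2174424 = 0.11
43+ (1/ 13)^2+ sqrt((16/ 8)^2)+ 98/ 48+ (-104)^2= 44060521/ 4056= 10863.05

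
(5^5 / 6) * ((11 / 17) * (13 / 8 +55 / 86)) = 26778125 / 35088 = 763.17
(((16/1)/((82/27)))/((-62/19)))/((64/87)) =-44631/20336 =-2.19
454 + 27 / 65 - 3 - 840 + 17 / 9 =-386.70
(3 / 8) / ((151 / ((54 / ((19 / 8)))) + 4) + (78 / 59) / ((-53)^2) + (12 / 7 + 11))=187938954 / 11705319209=0.02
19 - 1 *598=-579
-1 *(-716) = 716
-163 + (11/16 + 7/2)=-158.81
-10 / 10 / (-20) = 1 / 20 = 0.05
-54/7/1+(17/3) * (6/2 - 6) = -173/7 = -24.71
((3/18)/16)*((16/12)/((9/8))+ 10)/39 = 151/50544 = 0.00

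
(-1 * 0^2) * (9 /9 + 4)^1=0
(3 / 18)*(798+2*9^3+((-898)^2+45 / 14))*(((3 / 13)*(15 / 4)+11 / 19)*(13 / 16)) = 16155473695 / 102144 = 158163.71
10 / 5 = 2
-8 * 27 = -216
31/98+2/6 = 191/294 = 0.65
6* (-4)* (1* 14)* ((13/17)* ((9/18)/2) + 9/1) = -52500/17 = -3088.24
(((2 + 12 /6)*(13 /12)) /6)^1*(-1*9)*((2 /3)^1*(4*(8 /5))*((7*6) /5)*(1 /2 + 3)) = -20384 /25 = -815.36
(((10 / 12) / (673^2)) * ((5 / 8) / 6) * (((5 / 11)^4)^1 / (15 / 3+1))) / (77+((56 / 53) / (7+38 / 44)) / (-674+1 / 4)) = 5014296875 / 283154993334001495872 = 0.00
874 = 874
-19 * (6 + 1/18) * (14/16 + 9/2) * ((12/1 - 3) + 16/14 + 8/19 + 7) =-684302/63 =-10861.94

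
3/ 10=0.30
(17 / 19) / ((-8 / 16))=-34 / 19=-1.79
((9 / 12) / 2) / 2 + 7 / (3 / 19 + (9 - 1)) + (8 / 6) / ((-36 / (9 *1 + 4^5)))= -2491829 / 66960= -37.21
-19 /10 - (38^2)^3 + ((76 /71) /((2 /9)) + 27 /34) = -18171001055044 /6035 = -3010936380.29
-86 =-86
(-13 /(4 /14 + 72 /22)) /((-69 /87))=29029 /6302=4.61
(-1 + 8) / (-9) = -7 / 9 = -0.78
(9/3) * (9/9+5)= 18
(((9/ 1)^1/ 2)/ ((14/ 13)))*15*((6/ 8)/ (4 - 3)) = 47.01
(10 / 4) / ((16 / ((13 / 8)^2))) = 0.41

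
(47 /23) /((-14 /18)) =-2.63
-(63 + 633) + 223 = -473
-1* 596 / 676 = -149 / 169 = -0.88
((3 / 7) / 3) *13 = 13 / 7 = 1.86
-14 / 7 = -2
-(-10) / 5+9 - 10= 1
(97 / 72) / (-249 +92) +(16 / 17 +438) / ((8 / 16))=168699247 / 192168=877.87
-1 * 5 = -5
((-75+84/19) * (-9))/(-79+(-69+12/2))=-12069/2698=-4.47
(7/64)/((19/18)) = 63/608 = 0.10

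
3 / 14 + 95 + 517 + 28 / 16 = 17191 / 28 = 613.96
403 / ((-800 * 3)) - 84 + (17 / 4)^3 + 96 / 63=-65839 / 11200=-5.88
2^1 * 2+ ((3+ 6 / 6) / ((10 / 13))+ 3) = 61 / 5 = 12.20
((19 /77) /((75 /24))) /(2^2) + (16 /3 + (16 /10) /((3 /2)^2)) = 105062 /17325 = 6.06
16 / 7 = 2.29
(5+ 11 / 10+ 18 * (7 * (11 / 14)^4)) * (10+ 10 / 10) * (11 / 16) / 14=89846977 / 3073280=29.23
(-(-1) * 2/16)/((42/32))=0.10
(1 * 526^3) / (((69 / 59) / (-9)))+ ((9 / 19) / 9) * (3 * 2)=-489422689950 / 437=-1119960388.90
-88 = -88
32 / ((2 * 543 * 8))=2 / 543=0.00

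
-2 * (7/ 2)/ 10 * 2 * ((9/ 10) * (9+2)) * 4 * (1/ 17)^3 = -1386/ 122825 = -0.01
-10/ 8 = -5/ 4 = -1.25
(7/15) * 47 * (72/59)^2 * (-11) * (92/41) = -575334144/713605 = -806.24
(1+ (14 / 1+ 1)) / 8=2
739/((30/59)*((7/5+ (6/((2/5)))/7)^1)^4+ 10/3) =39257250375/4432658518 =8.86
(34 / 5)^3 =39304 / 125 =314.43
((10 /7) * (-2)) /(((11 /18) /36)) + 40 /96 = -155135 /924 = -167.90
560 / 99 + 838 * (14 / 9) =43204 / 33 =1309.21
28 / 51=0.55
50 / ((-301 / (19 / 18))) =-475 / 2709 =-0.18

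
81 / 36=9 / 4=2.25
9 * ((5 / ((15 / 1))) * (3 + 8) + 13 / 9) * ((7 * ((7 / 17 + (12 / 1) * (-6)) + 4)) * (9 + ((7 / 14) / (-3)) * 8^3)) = 28241654 / 17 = 1661273.76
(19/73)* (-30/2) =-285/73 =-3.90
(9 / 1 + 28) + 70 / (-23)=781 / 23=33.96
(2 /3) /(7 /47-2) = -94 /261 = -0.36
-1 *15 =-15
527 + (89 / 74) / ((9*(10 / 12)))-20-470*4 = -761926 / 555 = -1372.84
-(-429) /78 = 11 /2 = 5.50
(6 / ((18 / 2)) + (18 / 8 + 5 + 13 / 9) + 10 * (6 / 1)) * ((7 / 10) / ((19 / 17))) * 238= 35360017 / 3420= 10339.19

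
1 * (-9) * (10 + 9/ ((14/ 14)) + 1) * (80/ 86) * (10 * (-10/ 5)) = 144000/ 43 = 3348.84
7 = 7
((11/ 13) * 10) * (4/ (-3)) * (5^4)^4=-67138671875000/ 39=-1721504407051.28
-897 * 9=-8073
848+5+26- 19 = 860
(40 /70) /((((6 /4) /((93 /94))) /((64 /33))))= 7936 /10857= 0.73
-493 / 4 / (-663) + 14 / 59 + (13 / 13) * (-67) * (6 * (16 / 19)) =-59126123 / 174876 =-338.10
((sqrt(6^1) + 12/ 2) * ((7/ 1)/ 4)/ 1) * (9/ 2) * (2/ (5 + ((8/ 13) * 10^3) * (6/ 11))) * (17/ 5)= 153153 * sqrt(6)/ 974300 + 459459/ 487150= 1.33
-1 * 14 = -14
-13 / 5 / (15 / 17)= -221 / 75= -2.95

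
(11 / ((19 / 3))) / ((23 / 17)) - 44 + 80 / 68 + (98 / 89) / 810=-11123086934 / 267778305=-41.54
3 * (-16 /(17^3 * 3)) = -16 /4913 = -0.00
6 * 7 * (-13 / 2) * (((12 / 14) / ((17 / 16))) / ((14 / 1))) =-1872 / 119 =-15.73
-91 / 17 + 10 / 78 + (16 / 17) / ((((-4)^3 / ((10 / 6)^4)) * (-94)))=-5.22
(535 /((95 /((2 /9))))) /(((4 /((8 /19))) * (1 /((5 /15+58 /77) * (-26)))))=-2793128 /750519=-3.72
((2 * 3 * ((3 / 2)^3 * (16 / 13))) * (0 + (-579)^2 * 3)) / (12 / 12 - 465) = -81463563 / 1508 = -54020.93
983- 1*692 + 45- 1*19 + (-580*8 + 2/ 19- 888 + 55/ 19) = -5208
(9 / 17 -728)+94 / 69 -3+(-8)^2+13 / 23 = -779509 / 1173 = -664.54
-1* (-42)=42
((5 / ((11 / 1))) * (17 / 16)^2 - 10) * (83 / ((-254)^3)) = 2217345 / 46145972224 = 0.00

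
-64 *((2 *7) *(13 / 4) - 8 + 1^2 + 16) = -3488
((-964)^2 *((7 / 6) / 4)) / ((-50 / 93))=-12603577 / 25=-504143.08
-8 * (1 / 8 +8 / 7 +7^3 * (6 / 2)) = -57695 / 7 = -8242.14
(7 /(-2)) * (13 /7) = -13 /2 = -6.50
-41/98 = -0.42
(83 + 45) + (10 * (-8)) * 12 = -832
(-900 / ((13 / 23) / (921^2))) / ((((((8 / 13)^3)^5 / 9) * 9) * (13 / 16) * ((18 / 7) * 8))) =-1034067110245950089816325 / 8796093022208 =-117559819755.79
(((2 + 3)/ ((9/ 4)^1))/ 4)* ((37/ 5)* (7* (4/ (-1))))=-1036/ 9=-115.11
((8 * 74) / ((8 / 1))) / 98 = 37 / 49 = 0.76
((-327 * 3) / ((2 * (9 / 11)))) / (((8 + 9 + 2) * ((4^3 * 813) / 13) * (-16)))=0.00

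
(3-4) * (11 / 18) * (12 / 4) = -11 / 6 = -1.83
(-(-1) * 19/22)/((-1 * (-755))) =0.00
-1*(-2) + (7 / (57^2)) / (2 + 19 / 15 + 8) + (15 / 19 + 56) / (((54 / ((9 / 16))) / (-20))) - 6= -7726643 / 488072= -15.83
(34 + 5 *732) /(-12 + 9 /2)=-492.53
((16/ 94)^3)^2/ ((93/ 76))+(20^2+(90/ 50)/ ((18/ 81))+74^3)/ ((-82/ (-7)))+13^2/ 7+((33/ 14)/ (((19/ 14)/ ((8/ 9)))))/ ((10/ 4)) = 3788458445829216174179/ 109329053811608820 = 34651.89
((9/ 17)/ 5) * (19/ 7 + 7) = 36/ 35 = 1.03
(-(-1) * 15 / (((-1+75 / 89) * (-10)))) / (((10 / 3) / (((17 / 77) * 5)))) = 13617 / 4312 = 3.16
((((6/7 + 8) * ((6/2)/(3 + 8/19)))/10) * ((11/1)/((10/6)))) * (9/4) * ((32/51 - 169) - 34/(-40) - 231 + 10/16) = -141995040363/30940000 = -4589.37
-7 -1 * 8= -15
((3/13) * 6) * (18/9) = 36/13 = 2.77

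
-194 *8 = -1552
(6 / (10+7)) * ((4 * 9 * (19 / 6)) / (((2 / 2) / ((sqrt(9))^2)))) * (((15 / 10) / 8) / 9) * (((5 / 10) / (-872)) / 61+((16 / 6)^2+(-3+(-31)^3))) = -1625619223329 / 7234112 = -224715.79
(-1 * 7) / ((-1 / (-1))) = -7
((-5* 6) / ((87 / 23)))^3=-12167000 / 24389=-498.87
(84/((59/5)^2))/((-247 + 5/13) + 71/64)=-582400/237010847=-0.00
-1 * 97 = -97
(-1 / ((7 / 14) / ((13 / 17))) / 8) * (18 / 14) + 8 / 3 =3457 / 1428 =2.42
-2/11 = -0.18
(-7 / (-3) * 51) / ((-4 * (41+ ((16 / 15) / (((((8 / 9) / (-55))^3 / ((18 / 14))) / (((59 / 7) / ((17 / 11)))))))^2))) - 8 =-17844857118607473565704 / 2230607139823291866401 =-8.00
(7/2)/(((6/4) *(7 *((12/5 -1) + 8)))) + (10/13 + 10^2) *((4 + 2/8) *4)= 3140135/1833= 1713.11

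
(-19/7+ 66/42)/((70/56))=-32/35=-0.91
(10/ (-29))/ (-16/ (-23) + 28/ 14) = -115/ 899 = -0.13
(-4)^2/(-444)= -4/111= -0.04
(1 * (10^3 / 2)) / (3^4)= 500 / 81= 6.17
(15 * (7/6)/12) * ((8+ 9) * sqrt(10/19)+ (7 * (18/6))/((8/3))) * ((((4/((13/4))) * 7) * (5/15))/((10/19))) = 160.80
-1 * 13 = -13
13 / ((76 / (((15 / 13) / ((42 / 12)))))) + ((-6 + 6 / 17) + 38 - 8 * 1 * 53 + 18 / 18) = -1766251 / 4522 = -390.59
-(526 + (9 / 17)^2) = -152095 / 289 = -526.28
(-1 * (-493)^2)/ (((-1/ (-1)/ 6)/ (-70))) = 102080580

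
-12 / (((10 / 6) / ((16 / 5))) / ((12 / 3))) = -2304 / 25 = -92.16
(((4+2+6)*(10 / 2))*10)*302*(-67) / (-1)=12140400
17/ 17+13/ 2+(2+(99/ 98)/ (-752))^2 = 62428480969/ 5431100416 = 11.49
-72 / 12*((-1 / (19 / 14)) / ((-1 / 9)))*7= -5292 / 19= -278.53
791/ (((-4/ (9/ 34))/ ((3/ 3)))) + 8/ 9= -62983/ 1224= -51.46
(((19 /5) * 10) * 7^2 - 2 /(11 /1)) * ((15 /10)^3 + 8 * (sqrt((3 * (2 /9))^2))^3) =3176960 /297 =10696.84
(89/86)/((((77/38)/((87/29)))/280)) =202920/473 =429.01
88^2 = 7744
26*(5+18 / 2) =364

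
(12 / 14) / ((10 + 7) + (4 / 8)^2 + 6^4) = 8 / 12257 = 0.00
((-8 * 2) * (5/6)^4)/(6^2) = -0.21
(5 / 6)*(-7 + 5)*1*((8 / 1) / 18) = -0.74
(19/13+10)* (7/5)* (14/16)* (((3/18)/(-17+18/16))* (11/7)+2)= 551747/19812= 27.85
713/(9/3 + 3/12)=2852/13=219.38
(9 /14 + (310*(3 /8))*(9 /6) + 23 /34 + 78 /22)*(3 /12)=1876999 /41888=44.81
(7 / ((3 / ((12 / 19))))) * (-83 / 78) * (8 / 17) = -9296 / 12597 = -0.74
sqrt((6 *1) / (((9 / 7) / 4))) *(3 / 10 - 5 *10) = -497 *sqrt(42) / 15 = -214.73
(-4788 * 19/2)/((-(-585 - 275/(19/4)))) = -123462/1745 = -70.75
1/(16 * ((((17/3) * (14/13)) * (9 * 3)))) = 13/34272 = 0.00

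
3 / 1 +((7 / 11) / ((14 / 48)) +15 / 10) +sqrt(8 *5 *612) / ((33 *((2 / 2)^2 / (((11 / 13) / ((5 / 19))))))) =147 / 22 +76 *sqrt(170) / 65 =21.93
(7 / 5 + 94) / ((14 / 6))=1431 / 35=40.89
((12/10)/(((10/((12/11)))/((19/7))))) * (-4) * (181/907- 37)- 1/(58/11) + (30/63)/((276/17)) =546526838399/10481087925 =52.14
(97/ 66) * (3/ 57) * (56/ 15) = 2716/ 9405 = 0.29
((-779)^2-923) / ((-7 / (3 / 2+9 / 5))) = -9997647 / 35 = -285647.06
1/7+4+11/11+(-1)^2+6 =85/7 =12.14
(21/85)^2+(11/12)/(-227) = 1121809/19680900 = 0.06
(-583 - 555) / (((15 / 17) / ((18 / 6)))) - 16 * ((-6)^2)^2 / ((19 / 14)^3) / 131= -17667439954 / 4492645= -3932.53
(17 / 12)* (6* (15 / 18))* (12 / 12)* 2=85 / 6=14.17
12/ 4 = 3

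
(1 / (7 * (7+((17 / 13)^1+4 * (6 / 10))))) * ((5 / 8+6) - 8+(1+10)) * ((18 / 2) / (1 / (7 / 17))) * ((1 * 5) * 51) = 225225 / 1856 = 121.35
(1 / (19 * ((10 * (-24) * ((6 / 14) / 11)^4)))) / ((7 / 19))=-5021863 / 19440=-258.33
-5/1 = -5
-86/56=-43/28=-1.54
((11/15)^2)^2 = 14641/50625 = 0.29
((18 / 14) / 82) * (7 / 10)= 0.01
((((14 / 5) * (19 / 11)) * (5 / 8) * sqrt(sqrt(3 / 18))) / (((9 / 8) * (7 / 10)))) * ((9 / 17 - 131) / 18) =-17.78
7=7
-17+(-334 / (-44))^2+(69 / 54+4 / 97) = 17721379 / 422532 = 41.94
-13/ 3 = -4.33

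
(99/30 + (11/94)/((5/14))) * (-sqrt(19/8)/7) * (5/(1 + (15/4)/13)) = -3.10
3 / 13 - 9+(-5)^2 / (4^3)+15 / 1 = 5509 / 832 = 6.62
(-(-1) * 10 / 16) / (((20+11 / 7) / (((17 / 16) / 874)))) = 595 / 16892672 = 0.00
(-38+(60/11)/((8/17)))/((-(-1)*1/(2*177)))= -102837/11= -9348.82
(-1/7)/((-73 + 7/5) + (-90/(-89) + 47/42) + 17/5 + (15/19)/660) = 1116060/516155029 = 0.00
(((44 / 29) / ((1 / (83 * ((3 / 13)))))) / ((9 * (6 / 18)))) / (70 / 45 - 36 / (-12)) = 32868 / 15457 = 2.13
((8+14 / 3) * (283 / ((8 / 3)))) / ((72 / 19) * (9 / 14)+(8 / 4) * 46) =715141 / 50240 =14.23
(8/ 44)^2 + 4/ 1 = 488/ 121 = 4.03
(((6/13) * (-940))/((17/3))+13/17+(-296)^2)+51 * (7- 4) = 19380198/221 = 87693.20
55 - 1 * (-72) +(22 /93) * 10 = 12031 /93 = 129.37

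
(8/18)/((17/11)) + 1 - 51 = -7606/153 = -49.71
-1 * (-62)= 62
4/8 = 1/2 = 0.50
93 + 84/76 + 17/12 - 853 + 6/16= -345239/456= -757.10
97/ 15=6.47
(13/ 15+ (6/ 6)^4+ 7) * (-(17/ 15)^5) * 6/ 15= -6.63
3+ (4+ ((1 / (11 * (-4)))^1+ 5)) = 527 / 44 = 11.98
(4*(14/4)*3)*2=84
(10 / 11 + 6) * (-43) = -297.09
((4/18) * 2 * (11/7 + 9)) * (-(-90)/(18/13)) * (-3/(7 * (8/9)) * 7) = -7215/7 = -1030.71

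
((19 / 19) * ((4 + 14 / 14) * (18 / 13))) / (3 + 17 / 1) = 9 / 26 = 0.35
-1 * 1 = -1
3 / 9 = 1 / 3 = 0.33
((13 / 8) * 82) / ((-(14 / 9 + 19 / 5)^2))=-1079325 / 232324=-4.65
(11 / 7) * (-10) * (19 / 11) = -190 / 7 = -27.14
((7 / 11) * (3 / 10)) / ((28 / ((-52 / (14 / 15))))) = -0.38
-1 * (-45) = 45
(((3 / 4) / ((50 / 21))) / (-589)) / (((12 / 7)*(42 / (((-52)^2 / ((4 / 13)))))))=-15379 / 235600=-0.07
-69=-69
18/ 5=3.60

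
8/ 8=1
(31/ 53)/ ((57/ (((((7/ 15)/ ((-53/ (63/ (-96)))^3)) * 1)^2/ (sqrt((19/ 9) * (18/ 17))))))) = 4825138437 * sqrt(646)/ 22767123499408674940518400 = 0.00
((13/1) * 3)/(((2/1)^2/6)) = 117/2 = 58.50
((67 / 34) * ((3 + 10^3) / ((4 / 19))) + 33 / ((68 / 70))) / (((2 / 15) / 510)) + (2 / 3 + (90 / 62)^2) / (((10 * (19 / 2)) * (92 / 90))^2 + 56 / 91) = 687920747856325119 / 19087451192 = 36040471.88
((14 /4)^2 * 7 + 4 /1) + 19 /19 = 363 /4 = 90.75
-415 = -415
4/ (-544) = -1/ 136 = -0.01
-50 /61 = -0.82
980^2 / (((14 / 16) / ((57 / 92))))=15640800 / 23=680034.78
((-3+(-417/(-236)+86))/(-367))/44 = -20005/3810928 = -0.01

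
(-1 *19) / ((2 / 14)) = -133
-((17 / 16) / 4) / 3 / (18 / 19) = -323 / 3456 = -0.09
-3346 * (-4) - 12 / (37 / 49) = 494620 / 37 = 13368.11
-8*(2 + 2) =-32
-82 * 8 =-656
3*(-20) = -60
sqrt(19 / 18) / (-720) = -0.00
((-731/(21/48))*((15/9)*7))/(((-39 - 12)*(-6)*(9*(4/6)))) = -860/81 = -10.62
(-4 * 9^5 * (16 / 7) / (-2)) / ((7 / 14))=3779136 / 7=539876.57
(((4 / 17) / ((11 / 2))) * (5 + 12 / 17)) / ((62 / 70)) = 27160 / 98549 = 0.28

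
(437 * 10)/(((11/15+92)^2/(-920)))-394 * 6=-5478648684/1934881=-2831.52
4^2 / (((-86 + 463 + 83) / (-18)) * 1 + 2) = -36 / 53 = -0.68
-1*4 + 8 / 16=-7 / 2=-3.50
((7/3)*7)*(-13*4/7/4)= -91/3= -30.33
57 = 57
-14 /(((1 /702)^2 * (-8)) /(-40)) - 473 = -34496753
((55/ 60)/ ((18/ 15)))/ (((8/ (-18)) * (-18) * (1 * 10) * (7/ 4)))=11/ 2016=0.01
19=19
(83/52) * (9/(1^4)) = 747/52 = 14.37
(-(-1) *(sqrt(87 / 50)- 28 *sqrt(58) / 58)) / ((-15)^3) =-sqrt(174) / 33750+14 *sqrt(58) / 97875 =0.00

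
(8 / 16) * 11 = 11 / 2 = 5.50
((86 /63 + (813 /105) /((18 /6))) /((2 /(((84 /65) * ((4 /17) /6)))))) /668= 1243 /8304075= 0.00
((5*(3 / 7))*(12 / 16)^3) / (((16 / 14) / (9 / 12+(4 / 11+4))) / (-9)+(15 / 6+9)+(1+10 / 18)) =820125 / 11821472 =0.07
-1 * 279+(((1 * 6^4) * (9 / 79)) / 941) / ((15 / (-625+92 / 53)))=-5624686269 / 19699835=-285.52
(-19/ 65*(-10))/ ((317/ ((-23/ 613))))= -874/ 2526173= -0.00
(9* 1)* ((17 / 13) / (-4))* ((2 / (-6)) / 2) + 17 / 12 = 595 / 312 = 1.91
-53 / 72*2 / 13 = -53 / 468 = -0.11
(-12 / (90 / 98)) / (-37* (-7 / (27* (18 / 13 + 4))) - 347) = 3528 / 93209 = 0.04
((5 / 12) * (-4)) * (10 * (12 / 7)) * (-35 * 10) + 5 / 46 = 460005 / 46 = 10000.11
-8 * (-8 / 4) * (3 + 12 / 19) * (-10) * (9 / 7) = -99360 / 133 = -747.07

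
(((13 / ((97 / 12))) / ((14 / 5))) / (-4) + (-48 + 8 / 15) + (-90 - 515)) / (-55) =13293671 / 1120350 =11.87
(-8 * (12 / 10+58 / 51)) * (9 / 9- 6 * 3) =4768 / 15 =317.87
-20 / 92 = -5 / 23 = -0.22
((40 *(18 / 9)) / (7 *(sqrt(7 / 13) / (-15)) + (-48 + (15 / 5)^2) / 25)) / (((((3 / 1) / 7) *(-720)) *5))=0.03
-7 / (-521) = 7 / 521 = 0.01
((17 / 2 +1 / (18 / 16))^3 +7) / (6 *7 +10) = 4867633 / 303264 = 16.05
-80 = -80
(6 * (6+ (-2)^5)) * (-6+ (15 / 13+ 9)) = -648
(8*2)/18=8/9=0.89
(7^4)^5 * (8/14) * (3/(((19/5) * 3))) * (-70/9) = -15958453259522400200/171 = -93324288067382457.31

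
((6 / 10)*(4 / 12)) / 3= 1 / 15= 0.07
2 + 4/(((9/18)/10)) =82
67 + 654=721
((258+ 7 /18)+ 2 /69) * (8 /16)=106985 /828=129.21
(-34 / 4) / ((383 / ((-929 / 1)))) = 15793 / 766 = 20.62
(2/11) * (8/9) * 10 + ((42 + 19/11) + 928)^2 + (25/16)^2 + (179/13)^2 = 44497169932505/47114496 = 944447.54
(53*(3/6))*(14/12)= 371/12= 30.92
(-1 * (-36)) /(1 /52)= 1872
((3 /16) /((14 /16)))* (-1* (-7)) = 3 /2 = 1.50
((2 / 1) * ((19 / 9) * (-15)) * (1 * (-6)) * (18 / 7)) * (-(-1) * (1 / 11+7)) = 533520 / 77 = 6928.83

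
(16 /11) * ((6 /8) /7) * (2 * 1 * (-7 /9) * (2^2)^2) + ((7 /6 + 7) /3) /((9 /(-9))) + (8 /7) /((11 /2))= -8861 /1386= -6.39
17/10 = 1.70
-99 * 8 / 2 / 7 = -396 / 7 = -56.57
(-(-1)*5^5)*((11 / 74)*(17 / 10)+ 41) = 19079375 / 148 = 128914.70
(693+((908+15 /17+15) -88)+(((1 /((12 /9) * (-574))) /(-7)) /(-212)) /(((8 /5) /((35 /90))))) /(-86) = -607256219051 /34158308352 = -17.78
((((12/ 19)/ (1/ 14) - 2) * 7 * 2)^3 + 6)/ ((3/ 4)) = 24114436616/ 20577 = 1171912.16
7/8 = 0.88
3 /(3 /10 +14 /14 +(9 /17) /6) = 255 /118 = 2.16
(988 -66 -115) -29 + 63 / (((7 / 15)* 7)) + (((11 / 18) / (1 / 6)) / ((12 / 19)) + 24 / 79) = 15993989 / 19908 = 803.40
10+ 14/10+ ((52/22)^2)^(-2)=26120837/2284880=11.43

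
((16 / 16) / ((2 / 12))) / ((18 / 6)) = 2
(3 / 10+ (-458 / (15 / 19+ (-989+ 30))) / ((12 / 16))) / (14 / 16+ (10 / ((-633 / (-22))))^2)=136750881684 / 145284926845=0.94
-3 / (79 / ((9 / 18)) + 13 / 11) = -33 / 1751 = -0.02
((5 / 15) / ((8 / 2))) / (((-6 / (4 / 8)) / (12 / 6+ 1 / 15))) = -31 / 2160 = -0.01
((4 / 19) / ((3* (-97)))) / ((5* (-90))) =0.00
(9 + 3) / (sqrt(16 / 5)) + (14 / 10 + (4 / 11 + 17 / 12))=2099 / 660 + 3 * sqrt(5)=9.89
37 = 37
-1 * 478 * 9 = -4302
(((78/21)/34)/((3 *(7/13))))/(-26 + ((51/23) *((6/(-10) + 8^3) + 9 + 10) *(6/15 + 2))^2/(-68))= -4298125/7448352751686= -0.00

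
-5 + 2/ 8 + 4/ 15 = -269/ 60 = -4.48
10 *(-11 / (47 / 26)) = -2860 / 47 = -60.85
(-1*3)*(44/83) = -132/83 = -1.59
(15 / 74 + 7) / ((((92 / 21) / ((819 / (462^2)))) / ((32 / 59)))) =20787 / 6075289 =0.00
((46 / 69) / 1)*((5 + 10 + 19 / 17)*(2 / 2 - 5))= -2192 / 51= -42.98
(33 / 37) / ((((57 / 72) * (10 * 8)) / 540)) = 5346 / 703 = 7.60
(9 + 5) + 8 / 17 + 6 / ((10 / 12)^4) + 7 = 360317 / 10625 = 33.91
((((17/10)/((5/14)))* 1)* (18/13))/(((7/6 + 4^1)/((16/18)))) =11424/10075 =1.13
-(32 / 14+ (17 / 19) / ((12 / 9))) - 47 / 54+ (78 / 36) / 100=-2733089 / 718200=-3.81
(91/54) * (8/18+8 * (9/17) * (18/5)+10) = 894257/20655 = 43.29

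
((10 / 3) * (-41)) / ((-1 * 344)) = 205 / 516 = 0.40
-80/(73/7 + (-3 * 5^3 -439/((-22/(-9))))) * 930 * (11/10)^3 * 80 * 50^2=3050013120000/83801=36395903.63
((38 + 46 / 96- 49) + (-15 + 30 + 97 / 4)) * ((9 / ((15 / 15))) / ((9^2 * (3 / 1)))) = 1379 / 1296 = 1.06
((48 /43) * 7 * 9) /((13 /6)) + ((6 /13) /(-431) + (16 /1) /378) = 1479870766 /45535581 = 32.50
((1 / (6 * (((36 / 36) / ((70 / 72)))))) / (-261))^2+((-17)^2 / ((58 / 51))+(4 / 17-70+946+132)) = 68205481862201 / 54030307392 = 1262.36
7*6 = 42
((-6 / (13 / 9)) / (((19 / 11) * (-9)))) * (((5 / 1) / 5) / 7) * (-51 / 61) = -3366 / 105469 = -0.03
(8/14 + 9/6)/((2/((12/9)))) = 29/21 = 1.38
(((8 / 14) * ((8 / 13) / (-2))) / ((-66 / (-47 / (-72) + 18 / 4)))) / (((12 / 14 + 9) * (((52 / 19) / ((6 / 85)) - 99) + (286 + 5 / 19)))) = 7049 / 1144137852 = 0.00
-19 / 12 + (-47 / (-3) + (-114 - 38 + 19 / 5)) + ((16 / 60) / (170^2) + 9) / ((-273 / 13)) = -1224832579 / 9103500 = -134.55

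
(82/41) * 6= 12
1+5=6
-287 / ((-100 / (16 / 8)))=287 / 50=5.74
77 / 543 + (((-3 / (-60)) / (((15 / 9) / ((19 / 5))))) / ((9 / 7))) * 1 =62573 / 271500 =0.23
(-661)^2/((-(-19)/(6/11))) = 2621526/209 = 12543.19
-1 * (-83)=83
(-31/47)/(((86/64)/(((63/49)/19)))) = -8928/268793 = -0.03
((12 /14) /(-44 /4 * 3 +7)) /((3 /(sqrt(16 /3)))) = -4 * sqrt(3) /273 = -0.03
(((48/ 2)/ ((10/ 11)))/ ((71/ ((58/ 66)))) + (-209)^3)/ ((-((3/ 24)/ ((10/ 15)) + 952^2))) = 51854586864/ 5147807785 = 10.07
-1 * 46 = -46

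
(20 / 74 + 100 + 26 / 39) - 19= 9095 / 111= 81.94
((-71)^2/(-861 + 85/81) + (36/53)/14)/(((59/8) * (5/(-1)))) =150233283/952937615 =0.16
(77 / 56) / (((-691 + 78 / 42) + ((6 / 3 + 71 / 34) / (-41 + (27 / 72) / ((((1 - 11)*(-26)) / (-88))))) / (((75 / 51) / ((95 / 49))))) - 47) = -5763527 / 3086206952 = -0.00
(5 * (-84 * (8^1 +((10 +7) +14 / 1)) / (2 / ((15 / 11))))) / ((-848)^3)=61425 / 3353901056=0.00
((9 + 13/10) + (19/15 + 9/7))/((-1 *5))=-2699/1050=-2.57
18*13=234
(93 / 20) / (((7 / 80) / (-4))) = -1488 / 7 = -212.57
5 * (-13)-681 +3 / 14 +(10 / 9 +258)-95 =-73291 / 126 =-581.67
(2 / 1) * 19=38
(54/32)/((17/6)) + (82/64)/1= 1021/544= 1.88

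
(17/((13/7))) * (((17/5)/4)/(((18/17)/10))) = 34391/468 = 73.49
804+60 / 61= 49104 / 61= 804.98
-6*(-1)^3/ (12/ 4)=2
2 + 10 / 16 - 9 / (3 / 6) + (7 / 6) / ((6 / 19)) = -841 / 72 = -11.68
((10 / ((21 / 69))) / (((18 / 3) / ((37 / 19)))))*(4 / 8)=4255 / 798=5.33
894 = 894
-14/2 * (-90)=630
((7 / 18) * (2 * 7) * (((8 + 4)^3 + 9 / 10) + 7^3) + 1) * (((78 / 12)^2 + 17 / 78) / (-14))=-1345300325 / 39312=-34221.11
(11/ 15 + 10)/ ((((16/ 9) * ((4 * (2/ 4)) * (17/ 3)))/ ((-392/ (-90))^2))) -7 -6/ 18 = 2.77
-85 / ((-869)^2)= -85 / 755161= -0.00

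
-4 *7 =-28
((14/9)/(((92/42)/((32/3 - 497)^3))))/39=-152181533371/72657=-2094519.91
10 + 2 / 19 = 10.11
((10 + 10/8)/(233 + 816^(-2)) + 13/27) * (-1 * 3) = -2219131597/1396300041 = -1.59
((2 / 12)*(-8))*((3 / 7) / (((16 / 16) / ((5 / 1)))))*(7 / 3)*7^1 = -46.67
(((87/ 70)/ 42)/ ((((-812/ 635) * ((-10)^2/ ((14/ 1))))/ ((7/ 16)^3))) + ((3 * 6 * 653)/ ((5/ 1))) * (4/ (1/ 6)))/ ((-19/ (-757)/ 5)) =139949946288947/ 12451840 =11239298.47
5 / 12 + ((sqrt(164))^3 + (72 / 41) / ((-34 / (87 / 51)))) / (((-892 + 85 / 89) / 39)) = 4741790923 / 11275934964 - 1138488*sqrt(41) / 79303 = -91.50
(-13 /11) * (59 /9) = -767 /99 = -7.75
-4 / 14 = -0.29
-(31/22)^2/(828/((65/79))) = -62465/31659408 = -0.00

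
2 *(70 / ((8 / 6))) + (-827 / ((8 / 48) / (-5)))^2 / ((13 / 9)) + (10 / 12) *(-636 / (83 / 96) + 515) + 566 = 2758835954039 / 6474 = 426140864.08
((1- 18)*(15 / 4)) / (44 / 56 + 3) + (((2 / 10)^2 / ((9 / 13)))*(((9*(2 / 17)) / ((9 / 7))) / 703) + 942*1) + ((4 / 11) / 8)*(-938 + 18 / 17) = 251560748417 / 285031350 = 882.57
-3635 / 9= -403.89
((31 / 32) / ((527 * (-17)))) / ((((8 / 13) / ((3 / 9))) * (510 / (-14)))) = 91 / 56597760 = 0.00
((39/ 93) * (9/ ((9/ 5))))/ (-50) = -13/ 310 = -0.04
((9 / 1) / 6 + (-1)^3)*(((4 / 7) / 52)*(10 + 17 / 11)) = 127 / 2002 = 0.06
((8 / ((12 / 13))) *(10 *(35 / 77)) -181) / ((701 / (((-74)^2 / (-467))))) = 25589348 / 10803111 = 2.37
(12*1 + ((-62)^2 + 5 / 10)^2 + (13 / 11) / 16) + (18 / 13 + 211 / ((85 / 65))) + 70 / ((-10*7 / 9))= 14780346.06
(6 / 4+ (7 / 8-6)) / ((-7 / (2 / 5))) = 29 / 140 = 0.21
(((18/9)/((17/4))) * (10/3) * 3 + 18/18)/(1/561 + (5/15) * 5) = 1067/312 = 3.42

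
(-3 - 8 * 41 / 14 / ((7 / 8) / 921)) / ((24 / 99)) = -101735.89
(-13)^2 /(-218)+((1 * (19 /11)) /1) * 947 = 3920615 /2398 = 1634.95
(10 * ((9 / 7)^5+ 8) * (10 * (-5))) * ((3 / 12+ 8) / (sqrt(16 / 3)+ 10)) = -11973121875 / 2386594+ 798208125 * sqrt(3) / 1193297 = -3858.24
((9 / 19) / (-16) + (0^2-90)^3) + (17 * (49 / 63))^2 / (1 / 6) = -5975022355 / 8208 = -727951.07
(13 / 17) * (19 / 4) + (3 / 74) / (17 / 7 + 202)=4359541 / 1200132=3.63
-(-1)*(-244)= -244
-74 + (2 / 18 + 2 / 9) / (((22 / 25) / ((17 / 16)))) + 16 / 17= -1304327 / 17952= -72.66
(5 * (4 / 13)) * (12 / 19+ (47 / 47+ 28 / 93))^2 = 233244500 / 40589757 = 5.75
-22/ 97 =-0.23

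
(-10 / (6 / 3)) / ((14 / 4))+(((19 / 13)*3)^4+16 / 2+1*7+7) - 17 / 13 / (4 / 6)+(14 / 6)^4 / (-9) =384.91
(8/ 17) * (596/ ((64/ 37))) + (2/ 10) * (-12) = 27157/ 170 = 159.75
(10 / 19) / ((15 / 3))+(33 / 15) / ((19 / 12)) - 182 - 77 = -24463 / 95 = -257.51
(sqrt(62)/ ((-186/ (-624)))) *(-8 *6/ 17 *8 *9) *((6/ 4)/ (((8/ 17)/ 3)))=-202176 *sqrt(62)/ 31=-51352.76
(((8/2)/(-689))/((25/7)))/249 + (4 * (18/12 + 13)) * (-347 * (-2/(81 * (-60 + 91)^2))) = 57546551584/111287331675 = 0.52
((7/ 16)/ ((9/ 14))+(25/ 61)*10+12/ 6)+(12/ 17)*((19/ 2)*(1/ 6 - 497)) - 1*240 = -266171707/ 74664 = -3564.93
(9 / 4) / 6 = 3 / 8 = 0.38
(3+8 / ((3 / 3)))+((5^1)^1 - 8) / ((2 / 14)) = -10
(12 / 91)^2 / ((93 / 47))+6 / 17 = 1578618 / 4364087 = 0.36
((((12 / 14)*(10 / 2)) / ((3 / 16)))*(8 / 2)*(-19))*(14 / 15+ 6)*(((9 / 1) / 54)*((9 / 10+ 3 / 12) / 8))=-90896 / 315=-288.56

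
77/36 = 2.14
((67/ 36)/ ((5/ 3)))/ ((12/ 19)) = 1273/ 720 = 1.77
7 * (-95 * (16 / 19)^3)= -143360 / 361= -397.12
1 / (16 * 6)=1 / 96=0.01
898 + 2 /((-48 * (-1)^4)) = 21551 /24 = 897.96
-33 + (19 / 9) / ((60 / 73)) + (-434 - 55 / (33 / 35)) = -282293 / 540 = -522.76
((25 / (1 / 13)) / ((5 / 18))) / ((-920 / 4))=-117 / 23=-5.09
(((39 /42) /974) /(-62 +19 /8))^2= 676 /2644178444649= 0.00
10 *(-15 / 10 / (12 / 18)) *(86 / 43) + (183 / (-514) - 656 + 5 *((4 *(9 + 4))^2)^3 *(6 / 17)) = 304862794890431 / 8738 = 34889310470.41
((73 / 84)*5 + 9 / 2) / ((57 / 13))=9659 / 4788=2.02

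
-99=-99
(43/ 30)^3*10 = 79507/ 2700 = 29.45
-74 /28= -37 /14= -2.64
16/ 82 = 8/ 41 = 0.20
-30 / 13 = -2.31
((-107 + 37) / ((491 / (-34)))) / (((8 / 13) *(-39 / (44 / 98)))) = -935 / 10311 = -0.09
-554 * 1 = -554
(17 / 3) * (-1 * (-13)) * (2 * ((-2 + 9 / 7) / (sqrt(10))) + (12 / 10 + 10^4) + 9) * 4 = 44245084 / 15 - 884 * sqrt(10) / 21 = 2949539.15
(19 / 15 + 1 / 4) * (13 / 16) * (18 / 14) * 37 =18759 / 320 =58.62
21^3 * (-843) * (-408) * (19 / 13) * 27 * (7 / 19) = 602015157576 / 13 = 46308858275.08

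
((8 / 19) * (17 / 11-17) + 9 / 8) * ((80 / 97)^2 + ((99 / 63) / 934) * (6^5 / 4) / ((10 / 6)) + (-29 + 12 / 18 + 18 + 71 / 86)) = 2451265217969107 / 66341360334480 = 36.95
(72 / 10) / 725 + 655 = 2374411 / 3625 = 655.01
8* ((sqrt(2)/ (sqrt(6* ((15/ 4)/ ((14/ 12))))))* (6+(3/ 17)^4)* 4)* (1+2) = 5346208* sqrt(210)/ 417605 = 185.52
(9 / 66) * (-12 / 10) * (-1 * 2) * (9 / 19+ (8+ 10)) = 6318 / 1045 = 6.05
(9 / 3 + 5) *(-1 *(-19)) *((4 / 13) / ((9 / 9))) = 608 / 13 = 46.77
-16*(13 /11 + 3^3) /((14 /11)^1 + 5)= -4960 /69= -71.88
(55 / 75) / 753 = 11 / 11295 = 0.00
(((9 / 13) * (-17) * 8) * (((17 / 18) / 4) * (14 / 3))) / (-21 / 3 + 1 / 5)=595 / 39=15.26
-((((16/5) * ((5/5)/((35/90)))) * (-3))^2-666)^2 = -4809977316/1500625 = -3205.32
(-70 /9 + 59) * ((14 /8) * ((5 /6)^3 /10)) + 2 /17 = 1402579 /264384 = 5.31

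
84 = 84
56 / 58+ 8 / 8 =57 / 29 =1.97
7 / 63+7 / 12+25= 925 / 36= 25.69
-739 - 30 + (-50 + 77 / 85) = -69538 / 85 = -818.09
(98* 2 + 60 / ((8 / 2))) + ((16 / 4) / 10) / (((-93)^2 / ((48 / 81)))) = 246366797 / 1167615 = 211.00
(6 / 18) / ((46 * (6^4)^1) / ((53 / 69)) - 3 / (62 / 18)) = 1643 / 382551579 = 0.00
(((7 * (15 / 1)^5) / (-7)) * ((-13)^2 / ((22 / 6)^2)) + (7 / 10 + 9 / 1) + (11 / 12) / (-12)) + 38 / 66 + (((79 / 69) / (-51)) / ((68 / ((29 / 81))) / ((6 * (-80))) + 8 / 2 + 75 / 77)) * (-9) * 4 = -132969090348027004777 / 13929997253040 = -9545521.65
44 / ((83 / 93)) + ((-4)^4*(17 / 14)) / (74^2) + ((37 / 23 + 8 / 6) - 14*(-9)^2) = -59365687355 / 54881841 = -1081.70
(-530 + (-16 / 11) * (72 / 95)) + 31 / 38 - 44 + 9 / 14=-4196204 / 7315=-573.64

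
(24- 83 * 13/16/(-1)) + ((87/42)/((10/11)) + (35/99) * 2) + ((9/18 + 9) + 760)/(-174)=144699571/1607760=90.00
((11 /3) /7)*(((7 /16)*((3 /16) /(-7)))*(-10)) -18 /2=-8009 /896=-8.94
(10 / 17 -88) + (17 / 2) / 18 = -53207 / 612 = -86.94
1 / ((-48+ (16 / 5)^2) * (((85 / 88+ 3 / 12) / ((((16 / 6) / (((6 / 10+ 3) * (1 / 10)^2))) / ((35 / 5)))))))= -0.23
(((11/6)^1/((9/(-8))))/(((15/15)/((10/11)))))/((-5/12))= 32/9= 3.56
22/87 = 0.25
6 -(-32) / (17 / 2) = 166 / 17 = 9.76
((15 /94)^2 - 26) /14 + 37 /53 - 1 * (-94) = 608706293 /6556312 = 92.84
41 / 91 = 0.45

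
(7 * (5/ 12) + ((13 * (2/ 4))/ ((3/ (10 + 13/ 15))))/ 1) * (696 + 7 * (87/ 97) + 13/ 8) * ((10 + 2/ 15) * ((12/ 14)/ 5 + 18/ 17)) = 3015357234593/ 12985875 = 232202.85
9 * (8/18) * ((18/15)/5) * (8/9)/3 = 64/225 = 0.28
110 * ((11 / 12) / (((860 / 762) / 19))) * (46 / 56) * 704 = 295476676 / 301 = 981650.09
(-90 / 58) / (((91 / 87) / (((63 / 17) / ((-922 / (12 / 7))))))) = 7290 / 713167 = 0.01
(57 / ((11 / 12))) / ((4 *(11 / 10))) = 1710 / 121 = 14.13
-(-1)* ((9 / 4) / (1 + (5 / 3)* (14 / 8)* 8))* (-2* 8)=-108 / 73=-1.48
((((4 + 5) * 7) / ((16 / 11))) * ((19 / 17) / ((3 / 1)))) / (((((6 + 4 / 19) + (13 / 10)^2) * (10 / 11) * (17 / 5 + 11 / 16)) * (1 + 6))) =2184050 / 27815383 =0.08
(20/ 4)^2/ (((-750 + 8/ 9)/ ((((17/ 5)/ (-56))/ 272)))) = 45/ 6040832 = 0.00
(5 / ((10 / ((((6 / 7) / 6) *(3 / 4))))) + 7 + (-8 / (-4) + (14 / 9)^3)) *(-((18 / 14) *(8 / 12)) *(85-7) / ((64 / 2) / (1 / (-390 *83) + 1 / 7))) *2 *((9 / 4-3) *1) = 16934489921 / 2951665920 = 5.74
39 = 39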